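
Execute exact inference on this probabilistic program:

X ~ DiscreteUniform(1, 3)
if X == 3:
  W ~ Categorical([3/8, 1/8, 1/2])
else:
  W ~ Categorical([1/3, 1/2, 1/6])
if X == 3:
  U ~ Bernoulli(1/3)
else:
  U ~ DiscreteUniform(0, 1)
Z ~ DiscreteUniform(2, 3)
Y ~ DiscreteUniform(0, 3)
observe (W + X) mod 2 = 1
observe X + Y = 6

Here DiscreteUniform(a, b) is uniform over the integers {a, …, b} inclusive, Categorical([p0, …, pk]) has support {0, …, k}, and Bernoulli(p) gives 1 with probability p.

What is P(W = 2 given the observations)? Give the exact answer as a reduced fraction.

P(W = 2 | obs) = 4/7

Enumerate traces; 8 have nonzero weight after conditioning:
  (X=3, W=0, U=0, Z=2, Y=3) weight 1/96
  (X=3, W=0, U=0, Z=3, Y=3) weight 1/96
  (X=3, W=0, U=1, Z=2, Y=3) weight 1/192
  (X=3, W=0, U=1, Z=3, Y=3) weight 1/192
  (X=3, W=2, U=0, Z=2, Y=3) weight 1/72
  (X=3, W=2, U=0, Z=3, Y=3) weight 1/72
  (X=3, W=2, U=1, Z=2, Y=3) weight 1/144
  (X=3, W=2, U=1, Z=3, Y=3) weight 1/144
Group by W:
  weight(W=0) = 1/32
  weight(W=2) = 1/24
Total weight = 1/32 + 1/24 = 7/96
P(W=0 | obs) = 1/32 / 7/96 = 3/7
P(W=2 | obs) = 1/24 / 7/96 = 4/7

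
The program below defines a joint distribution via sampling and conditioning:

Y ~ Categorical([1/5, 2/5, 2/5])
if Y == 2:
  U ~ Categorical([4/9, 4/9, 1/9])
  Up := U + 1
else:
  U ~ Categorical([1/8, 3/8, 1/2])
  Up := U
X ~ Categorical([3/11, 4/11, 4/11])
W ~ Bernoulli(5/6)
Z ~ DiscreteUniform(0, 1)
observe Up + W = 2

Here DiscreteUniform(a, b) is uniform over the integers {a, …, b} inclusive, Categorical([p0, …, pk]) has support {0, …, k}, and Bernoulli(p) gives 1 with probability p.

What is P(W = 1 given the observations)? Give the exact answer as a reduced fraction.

P(W = 1 | obs) = 725/897

Enumerate traces; 36 have nonzero weight after conditioning:
  (Y=0, U=1, X=0, W=1, Z=0) weight 3/352
  (Y=0, U=1, X=0, W=1, Z=1) weight 3/352
  (Y=0, U=1, X=1, W=1, Z=0) weight 1/88
  (Y=0, U=1, X=1, W=1, Z=1) weight 1/88
  (Y=0, U=1, X=2, W=1, Z=0) weight 1/88
  (Y=0, U=1, X=2, W=1, Z=1) weight 1/88
  (Y=0, U=2, X=0, W=0, Z=0) weight 1/440
  (Y=0, U=2, X=0, W=0, Z=1) weight 1/440
  … 28 more
Group by W:
  weight(W=0) = 43/540
  weight(W=1) = 145/432
Total weight = 43/540 + 145/432 = 299/720
P(W=0 | obs) = 43/540 / 299/720 = 172/897
P(W=1 | obs) = 145/432 / 299/720 = 725/897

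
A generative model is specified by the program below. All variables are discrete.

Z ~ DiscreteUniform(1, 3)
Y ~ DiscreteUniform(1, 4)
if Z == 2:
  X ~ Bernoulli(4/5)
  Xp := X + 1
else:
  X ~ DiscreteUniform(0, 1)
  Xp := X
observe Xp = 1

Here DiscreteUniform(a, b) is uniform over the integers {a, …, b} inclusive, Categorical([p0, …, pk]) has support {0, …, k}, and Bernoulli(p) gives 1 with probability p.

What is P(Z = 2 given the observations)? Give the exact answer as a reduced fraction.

Enumerate traces; 12 have nonzero weight after conditioning:
  (Z=1, Y=1, X=1) weight 1/24
  (Z=1, Y=2, X=1) weight 1/24
  (Z=1, Y=3, X=1) weight 1/24
  (Z=1, Y=4, X=1) weight 1/24
  (Z=2, Y=1, X=0) weight 1/60
  (Z=2, Y=2, X=0) weight 1/60
  (Z=2, Y=3, X=0) weight 1/60
  (Z=2, Y=4, X=0) weight 1/60
  (Z=3, Y=1, X=1) weight 1/24
  … 3 more
Group by Z:
  weight(Z=1) = 1/6
  weight(Z=2) = 1/15
  weight(Z=3) = 1/6
Total weight = 1/6 + 1/15 + 1/6 = 2/5
P(Z=1 | obs) = 1/6 / 2/5 = 5/12
P(Z=2 | obs) = 1/15 / 2/5 = 1/6
P(Z=3 | obs) = 1/6 / 2/5 = 5/12

P(Z = 2 | obs) = 1/6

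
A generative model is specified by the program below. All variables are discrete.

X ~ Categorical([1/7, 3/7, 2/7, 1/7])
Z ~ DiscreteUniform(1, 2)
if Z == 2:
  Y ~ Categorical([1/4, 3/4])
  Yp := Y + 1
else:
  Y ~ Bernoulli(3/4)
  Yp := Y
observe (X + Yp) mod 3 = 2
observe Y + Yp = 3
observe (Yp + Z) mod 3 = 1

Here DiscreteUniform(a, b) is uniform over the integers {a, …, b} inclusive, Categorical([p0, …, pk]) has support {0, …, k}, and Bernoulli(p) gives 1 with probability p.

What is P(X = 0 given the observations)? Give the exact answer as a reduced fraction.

P(X = 0 | obs) = 1/2

Enumerate traces; 2 have nonzero weight after conditioning:
  (X=0, Z=2, Y=1) weight 3/56
  (X=3, Z=2, Y=1) weight 3/56
Group by X:
  weight(X=0) = 3/56
  weight(X=3) = 3/56
Total weight = 3/56 + 3/56 = 3/28
P(X=0 | obs) = 3/56 / 3/28 = 1/2
P(X=3 | obs) = 3/56 / 3/28 = 1/2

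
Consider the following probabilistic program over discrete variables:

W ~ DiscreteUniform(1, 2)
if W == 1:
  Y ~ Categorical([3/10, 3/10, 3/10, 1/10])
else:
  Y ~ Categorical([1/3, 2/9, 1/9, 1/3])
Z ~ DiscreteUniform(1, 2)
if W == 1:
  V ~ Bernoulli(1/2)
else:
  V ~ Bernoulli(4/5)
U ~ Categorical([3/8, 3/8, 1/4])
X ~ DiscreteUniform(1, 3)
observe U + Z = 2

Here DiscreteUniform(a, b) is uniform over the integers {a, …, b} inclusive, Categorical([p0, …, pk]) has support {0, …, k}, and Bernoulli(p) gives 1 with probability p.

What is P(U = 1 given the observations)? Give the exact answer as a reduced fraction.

Enumerate traces; 96 have nonzero weight after conditioning:
  (W=1, Y=0, Z=1, V=0, U=1, X=1) weight 3/640
  (W=1, Y=0, Z=1, V=0, U=1, X=2) weight 3/640
  (W=1, Y=0, Z=1, V=0, U=1, X=3) weight 3/640
  (W=1, Y=0, Z=1, V=1, U=1, X=1) weight 3/640
  (W=1, Y=0, Z=1, V=1, U=1, X=2) weight 3/640
  (W=1, Y=0, Z=1, V=1, U=1, X=3) weight 3/640
  (W=1, Y=0, Z=2, V=0, U=0, X=1) weight 3/640
  (W=1, Y=0, Z=2, V=0, U=0, X=2) weight 3/640
  … 88 more
Group by U:
  weight(U=0) = 3/16
  weight(U=1) = 3/16
Total weight = 3/16 + 3/16 = 3/8
P(U=0 | obs) = 3/16 / 3/8 = 1/2
P(U=1 | obs) = 3/16 / 3/8 = 1/2

P(U = 1 | obs) = 1/2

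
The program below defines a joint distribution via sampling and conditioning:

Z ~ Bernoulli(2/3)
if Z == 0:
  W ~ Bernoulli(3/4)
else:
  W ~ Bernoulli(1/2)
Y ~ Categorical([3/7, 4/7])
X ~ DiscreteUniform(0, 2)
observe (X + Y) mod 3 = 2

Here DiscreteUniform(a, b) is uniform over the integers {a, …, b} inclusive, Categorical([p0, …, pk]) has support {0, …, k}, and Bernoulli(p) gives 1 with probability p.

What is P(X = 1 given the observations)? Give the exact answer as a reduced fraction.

P(X = 1 | obs) = 4/7

Enumerate traces; 8 have nonzero weight after conditioning:
  (Z=0, W=0, Y=0, X=2) weight 1/84
  (Z=0, W=0, Y=1, X=1) weight 1/63
  (Z=0, W=1, Y=0, X=2) weight 1/28
  (Z=0, W=1, Y=1, X=1) weight 1/21
  (Z=1, W=0, Y=0, X=2) weight 1/21
  (Z=1, W=0, Y=1, X=1) weight 4/63
  (Z=1, W=1, Y=0, X=2) weight 1/21
  (Z=1, W=1, Y=1, X=1) weight 4/63
Group by X:
  weight(X=1) = 4/21
  weight(X=2) = 1/7
Total weight = 4/21 + 1/7 = 1/3
P(X=1 | obs) = 4/21 / 1/3 = 4/7
P(X=2 | obs) = 1/7 / 1/3 = 3/7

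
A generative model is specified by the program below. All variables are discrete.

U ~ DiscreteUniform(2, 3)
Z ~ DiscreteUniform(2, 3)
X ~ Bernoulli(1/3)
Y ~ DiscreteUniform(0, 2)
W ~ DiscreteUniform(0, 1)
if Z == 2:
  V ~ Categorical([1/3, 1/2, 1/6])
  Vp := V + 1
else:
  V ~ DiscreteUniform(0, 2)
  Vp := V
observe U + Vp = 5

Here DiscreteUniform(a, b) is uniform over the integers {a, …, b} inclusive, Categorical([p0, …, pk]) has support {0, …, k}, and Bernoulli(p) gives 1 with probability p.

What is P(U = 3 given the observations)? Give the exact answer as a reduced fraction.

Enumerate traces; 36 have nonzero weight after conditioning:
  (U=2, Z=2, X=0, Y=0, W=0, V=2) weight 1/216
  (U=2, Z=2, X=0, Y=0, W=1, V=2) weight 1/216
  (U=2, Z=2, X=0, Y=1, W=0, V=2) weight 1/216
  (U=2, Z=2, X=0, Y=1, W=1, V=2) weight 1/216
  (U=2, Z=2, X=0, Y=2, W=0, V=2) weight 1/216
  (U=2, Z=2, X=0, Y=2, W=1, V=2) weight 1/216
  (U=2, Z=2, X=1, Y=0, W=0, V=2) weight 1/432
  (U=2, Z=2, X=1, Y=0, W=1, V=2) weight 1/432
  (U=3, Z=2, X=0, Y=0, W=0, V=1) weight 1/72
  … 27 more
Group by U:
  weight(U=2) = 1/24
  weight(U=3) = 5/24
Total weight = 1/24 + 5/24 = 1/4
P(U=2 | obs) = 1/24 / 1/4 = 1/6
P(U=3 | obs) = 5/24 / 1/4 = 5/6

P(U = 3 | obs) = 5/6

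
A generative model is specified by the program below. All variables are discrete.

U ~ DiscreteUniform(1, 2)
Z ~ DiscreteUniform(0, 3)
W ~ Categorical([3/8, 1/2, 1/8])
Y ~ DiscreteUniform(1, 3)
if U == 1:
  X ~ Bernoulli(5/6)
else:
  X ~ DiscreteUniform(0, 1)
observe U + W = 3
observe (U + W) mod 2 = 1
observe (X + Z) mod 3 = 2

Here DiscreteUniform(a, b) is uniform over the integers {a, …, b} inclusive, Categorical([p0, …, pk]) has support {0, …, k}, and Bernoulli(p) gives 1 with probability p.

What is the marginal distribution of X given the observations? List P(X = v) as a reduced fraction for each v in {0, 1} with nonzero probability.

P(X=0) = 13/30, P(X=1) = 17/30

Enumerate traces; 12 have nonzero weight after conditioning:
  (U=1, Z=1, W=2, Y=1, X=1) weight 5/1152
  (U=1, Z=1, W=2, Y=2, X=1) weight 5/1152
  (U=1, Z=1, W=2, Y=3, X=1) weight 5/1152
  (U=1, Z=2, W=2, Y=1, X=0) weight 1/1152
  (U=1, Z=2, W=2, Y=2, X=0) weight 1/1152
  (U=1, Z=2, W=2, Y=3, X=0) weight 1/1152
  (U=2, Z=1, W=1, Y=1, X=1) weight 1/96
  (U=2, Z=1, W=1, Y=2, X=1) weight 1/96
  … 4 more
Group by X:
  weight(X=0) = 13/384
  weight(X=1) = 17/384
Total weight = 13/384 + 17/384 = 5/64
P(X=0 | obs) = 13/384 / 5/64 = 13/30
P(X=1 | obs) = 17/384 / 5/64 = 17/30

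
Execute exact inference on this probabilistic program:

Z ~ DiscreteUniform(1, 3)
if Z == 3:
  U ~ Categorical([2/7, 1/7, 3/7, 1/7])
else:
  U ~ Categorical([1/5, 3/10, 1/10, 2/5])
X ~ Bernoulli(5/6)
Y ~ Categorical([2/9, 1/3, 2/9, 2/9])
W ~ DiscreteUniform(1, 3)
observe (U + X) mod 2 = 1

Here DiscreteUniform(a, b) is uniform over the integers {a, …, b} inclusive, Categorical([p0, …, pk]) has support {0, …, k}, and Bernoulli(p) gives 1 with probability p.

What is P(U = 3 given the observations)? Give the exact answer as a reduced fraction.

P(U = 3 | obs) = 33/289

Enumerate traces; 144 have nonzero weight after conditioning:
  (Z=1, U=0, X=1, Y=0, W=1) weight 1/243
  (Z=1, U=0, X=1, Y=0, W=2) weight 1/243
  (Z=1, U=0, X=1, Y=0, W=3) weight 1/243
  (Z=1, U=0, X=1, Y=1, W=1) weight 1/162
  (Z=1, U=0, X=1, Y=1, W=2) weight 1/162
  (Z=1, U=0, X=1, Y=1, W=3) weight 1/162
  (Z=1, U=0, X=1, Y=2, W=1) weight 1/243
  (Z=1, U=0, X=1, Y=2, W=2) weight 1/243
  (Z=1, U=1, X=0, Y=0, W=1) weight 1/810
  (Z=1, U=2, X=1, Y=0, W=1) weight 1/486
  … 134 more
Group by U:
  weight(U=0) = 4/21
  weight(U=1) = 13/315
  weight(U=2) = 11/63
  weight(U=3) = 11/210
Total weight = 4/21 + 13/315 + 11/63 + 11/210 = 289/630
P(U=0 | obs) = 4/21 / 289/630 = 120/289
P(U=1 | obs) = 13/315 / 289/630 = 26/289
P(U=2 | obs) = 11/63 / 289/630 = 110/289
P(U=3 | obs) = 11/210 / 289/630 = 33/289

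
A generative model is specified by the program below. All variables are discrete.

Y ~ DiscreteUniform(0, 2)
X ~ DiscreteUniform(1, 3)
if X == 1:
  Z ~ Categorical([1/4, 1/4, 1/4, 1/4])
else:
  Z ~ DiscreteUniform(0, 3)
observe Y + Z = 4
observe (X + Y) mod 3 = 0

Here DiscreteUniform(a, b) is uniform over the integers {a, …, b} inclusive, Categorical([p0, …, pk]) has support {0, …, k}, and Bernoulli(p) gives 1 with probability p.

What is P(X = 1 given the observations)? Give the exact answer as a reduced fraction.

P(X = 1 | obs) = 1/2

Enumerate traces; 2 have nonzero weight after conditioning:
  (Y=1, X=2, Z=3) weight 1/36
  (Y=2, X=1, Z=2) weight 1/36
Group by X:
  weight(X=1) = 1/36
  weight(X=2) = 1/36
Total weight = 1/36 + 1/36 = 1/18
P(X=1 | obs) = 1/36 / 1/18 = 1/2
P(X=2 | obs) = 1/36 / 1/18 = 1/2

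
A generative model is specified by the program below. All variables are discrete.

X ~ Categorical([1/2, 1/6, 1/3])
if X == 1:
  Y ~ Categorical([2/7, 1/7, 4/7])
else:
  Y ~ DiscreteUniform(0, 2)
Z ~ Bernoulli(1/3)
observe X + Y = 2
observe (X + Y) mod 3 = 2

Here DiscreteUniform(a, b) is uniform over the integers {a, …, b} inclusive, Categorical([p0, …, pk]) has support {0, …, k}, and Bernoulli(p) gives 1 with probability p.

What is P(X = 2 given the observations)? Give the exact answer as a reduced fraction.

P(X = 2 | obs) = 7/19

Enumerate traces; 6 have nonzero weight after conditioning:
  (X=0, Y=2, Z=0) weight 1/9
  (X=0, Y=2, Z=1) weight 1/18
  (X=1, Y=1, Z=0) weight 1/63
  (X=1, Y=1, Z=1) weight 1/126
  (X=2, Y=0, Z=0) weight 2/27
  (X=2, Y=0, Z=1) weight 1/27
Group by X:
  weight(X=0) = 1/6
  weight(X=1) = 1/42
  weight(X=2) = 1/9
Total weight = 1/6 + 1/42 + 1/9 = 19/63
P(X=0 | obs) = 1/6 / 19/63 = 21/38
P(X=1 | obs) = 1/42 / 19/63 = 3/38
P(X=2 | obs) = 1/9 / 19/63 = 7/19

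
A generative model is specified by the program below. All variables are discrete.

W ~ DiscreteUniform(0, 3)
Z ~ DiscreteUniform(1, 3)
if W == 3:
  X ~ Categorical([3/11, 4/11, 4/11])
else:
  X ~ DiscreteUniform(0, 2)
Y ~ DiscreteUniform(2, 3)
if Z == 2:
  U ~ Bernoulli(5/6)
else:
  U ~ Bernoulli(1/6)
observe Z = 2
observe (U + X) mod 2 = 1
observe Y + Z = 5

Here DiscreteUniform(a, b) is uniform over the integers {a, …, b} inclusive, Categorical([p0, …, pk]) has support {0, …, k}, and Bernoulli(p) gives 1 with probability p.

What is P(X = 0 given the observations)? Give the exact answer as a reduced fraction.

P(X = 0 | obs) = 7/16

Enumerate traces; 12 have nonzero weight after conditioning:
  (W=0, Z=2, X=0, Y=3, U=1) weight 5/432
  (W=0, Z=2, X=1, Y=3, U=0) weight 1/432
  (W=0, Z=2, X=2, Y=3, U=1) weight 5/432
  (W=1, Z=2, X=0, Y=3, U=1) weight 5/432
  (W=1, Z=2, X=1, Y=3, U=0) weight 1/432
  (W=1, Z=2, X=2, Y=3, U=1) weight 5/432
  (W=2, Z=2, X=0, Y=3, U=1) weight 5/432
  (W=2, Z=2, X=1, Y=3, U=0) weight 1/432
  … 4 more
Group by X:
  weight(X=0) = 35/792
  weight(X=1) = 5/528
  weight(X=2) = 25/528
Total weight = 35/792 + 5/528 + 25/528 = 10/99
P(X=0 | obs) = 35/792 / 10/99 = 7/16
P(X=1 | obs) = 5/528 / 10/99 = 3/32
P(X=2 | obs) = 25/528 / 10/99 = 15/32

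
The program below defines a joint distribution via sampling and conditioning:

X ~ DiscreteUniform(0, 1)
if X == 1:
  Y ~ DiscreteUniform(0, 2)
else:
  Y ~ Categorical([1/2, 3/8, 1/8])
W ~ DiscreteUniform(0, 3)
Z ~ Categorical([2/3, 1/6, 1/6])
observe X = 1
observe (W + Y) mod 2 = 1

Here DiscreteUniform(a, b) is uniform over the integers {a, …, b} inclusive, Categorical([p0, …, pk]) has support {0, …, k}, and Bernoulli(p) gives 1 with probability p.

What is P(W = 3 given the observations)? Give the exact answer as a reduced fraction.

P(W = 3 | obs) = 1/3

Enumerate traces; 18 have nonzero weight after conditioning:
  (X=1, Y=0, W=1, Z=0) weight 1/36
  (X=1, Y=0, W=1, Z=1) weight 1/144
  (X=1, Y=0, W=1, Z=2) weight 1/144
  (X=1, Y=0, W=3, Z=0) weight 1/36
  (X=1, Y=0, W=3, Z=1) weight 1/144
  (X=1, Y=0, W=3, Z=2) weight 1/144
  (X=1, Y=1, W=0, Z=0) weight 1/36
  (X=1, Y=1, W=0, Z=1) weight 1/144
  (X=1, Y=1, W=2, Z=0) weight 1/36
  … 9 more
Group by W:
  weight(W=0) = 1/24
  weight(W=1) = 1/12
  weight(W=2) = 1/24
  weight(W=3) = 1/12
Total weight = 1/24 + 1/12 + 1/24 + 1/12 = 1/4
P(W=0 | obs) = 1/24 / 1/4 = 1/6
P(W=1 | obs) = 1/12 / 1/4 = 1/3
P(W=2 | obs) = 1/24 / 1/4 = 1/6
P(W=3 | obs) = 1/12 / 1/4 = 1/3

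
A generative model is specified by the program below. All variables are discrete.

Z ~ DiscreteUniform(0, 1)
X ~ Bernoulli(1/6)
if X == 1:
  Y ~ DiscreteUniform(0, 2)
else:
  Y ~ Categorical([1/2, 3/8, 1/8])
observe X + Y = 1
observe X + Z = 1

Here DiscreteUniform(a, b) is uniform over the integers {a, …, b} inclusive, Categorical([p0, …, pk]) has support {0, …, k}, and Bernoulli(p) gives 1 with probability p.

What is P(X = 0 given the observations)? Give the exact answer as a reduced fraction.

P(X = 0 | obs) = 45/53

Enumerate traces; 2 have nonzero weight after conditioning:
  (Z=0, X=1, Y=0) weight 1/36
  (Z=1, X=0, Y=1) weight 5/32
Group by X:
  weight(X=0) = 5/32
  weight(X=1) = 1/36
Total weight = 5/32 + 1/36 = 53/288
P(X=0 | obs) = 5/32 / 53/288 = 45/53
P(X=1 | obs) = 1/36 / 53/288 = 8/53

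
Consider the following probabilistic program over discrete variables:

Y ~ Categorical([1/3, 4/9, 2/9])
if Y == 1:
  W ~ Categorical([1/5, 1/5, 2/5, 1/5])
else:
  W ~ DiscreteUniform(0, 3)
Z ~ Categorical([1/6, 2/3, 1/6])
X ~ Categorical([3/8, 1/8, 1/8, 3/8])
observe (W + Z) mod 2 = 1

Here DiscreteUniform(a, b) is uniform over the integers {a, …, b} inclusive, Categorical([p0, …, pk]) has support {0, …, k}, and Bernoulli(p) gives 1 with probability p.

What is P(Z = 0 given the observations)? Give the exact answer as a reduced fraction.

P(Z = 0 | obs) = 41/278

Enumerate traces; 72 have nonzero weight after conditioning:
  (Y=0, W=0, Z=1, X=0) weight 1/48
  (Y=0, W=0, Z=1, X=1) weight 1/144
  (Y=0, W=0, Z=1, X=2) weight 1/144
  (Y=0, W=0, Z=1, X=3) weight 1/48
  (Y=0, W=1, Z=0, X=0) weight 1/192
  (Y=0, W=1, Z=0, X=1) weight 1/576
  (Y=0, W=1, Z=0, X=2) weight 1/576
  (Y=0, W=1, Z=0, X=3) weight 1/192
  (Y=0, W=1, Z=2, X=0) weight 1/192
  … 63 more
Group by Z:
  weight(Z=0) = 41/540
  weight(Z=1) = 49/135
  weight(Z=2) = 41/540
Total weight = 41/540 + 49/135 + 41/540 = 139/270
P(Z=0 | obs) = 41/540 / 139/270 = 41/278
P(Z=1 | obs) = 49/135 / 139/270 = 98/139
P(Z=2 | obs) = 41/540 / 139/270 = 41/278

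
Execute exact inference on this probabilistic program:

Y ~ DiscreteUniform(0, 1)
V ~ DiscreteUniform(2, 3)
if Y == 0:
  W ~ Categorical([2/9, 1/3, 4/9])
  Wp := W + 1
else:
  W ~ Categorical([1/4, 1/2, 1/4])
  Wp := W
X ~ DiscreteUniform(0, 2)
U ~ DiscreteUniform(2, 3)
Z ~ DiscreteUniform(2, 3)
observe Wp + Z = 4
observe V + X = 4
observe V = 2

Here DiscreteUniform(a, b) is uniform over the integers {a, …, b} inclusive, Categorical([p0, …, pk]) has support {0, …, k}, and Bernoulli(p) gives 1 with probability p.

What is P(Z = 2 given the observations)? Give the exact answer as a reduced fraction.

Enumerate traces; 8 have nonzero weight after conditioning:
  (Y=0, V=2, W=0, X=2, U=2, Z=3) weight 1/216
  (Y=0, V=2, W=0, X=2, U=3, Z=3) weight 1/216
  (Y=0, V=2, W=1, X=2, U=2, Z=2) weight 1/144
  (Y=0, V=2, W=1, X=2, U=3, Z=2) weight 1/144
  (Y=1, V=2, W=1, X=2, U=2, Z=3) weight 1/96
  (Y=1, V=2, W=1, X=2, U=3, Z=3) weight 1/96
  (Y=1, V=2, W=2, X=2, U=2, Z=2) weight 1/192
  (Y=1, V=2, W=2, X=2, U=3, Z=2) weight 1/192
Group by Z:
  weight(Z=2) = 7/288
  weight(Z=3) = 13/432
Total weight = 7/288 + 13/432 = 47/864
P(Z=2 | obs) = 7/288 / 47/864 = 21/47
P(Z=3 | obs) = 13/432 / 47/864 = 26/47

P(Z = 2 | obs) = 21/47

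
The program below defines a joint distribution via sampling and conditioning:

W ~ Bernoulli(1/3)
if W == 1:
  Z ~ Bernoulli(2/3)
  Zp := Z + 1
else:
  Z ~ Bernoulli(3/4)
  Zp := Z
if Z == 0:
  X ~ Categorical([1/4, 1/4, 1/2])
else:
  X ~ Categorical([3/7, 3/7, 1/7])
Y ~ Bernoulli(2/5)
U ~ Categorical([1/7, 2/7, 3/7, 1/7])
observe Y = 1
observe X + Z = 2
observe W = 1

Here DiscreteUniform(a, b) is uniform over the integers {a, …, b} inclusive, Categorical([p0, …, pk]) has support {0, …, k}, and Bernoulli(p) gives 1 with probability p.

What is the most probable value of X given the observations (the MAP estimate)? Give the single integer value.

argmax_v P(X = v | obs) = 1

Enumerate traces; 8 have nonzero weight after conditioning:
  (W=1, Z=0, X=2, Y=1, U=0) weight 1/315
  (W=1, Z=0, X=2, Y=1, U=1) weight 2/315
  (W=1, Z=0, X=2, Y=1, U=2) weight 1/105
  (W=1, Z=0, X=2, Y=1, U=3) weight 1/315
  (W=1, Z=1, X=1, Y=1, U=0) weight 4/735
  (W=1, Z=1, X=1, Y=1, U=1) weight 8/735
  (W=1, Z=1, X=1, Y=1, U=2) weight 4/245
  (W=1, Z=1, X=1, Y=1, U=3) weight 4/735
Group by X:
  weight(X=1) = 4/105
  weight(X=2) = 1/45
Total weight = 4/105 + 1/45 = 19/315
P(X=1 | obs) = 4/105 / 19/315 = 12/19
P(X=2 | obs) = 1/45 / 19/315 = 7/19
argmax = 1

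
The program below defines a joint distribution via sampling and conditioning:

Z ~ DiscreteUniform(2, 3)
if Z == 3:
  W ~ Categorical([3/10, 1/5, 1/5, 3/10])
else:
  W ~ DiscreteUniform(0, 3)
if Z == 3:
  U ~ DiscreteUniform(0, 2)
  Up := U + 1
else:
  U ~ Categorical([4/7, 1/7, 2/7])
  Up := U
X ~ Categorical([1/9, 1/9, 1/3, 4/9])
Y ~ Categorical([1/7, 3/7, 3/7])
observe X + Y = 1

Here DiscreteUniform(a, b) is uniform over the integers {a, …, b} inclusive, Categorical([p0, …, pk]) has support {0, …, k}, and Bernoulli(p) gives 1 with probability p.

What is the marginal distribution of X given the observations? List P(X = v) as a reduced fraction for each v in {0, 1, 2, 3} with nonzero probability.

Enumerate traces; 48 have nonzero weight after conditioning:
  (Z=2, W=0, U=0, X=0, Y=1) weight 1/294
  (Z=2, W=0, U=0, X=1, Y=0) weight 1/882
  (Z=2, W=0, U=1, X=0, Y=1) weight 1/1176
  (Z=2, W=0, U=1, X=1, Y=0) weight 1/3528
  (Z=2, W=0, U=2, X=0, Y=1) weight 1/588
  (Z=2, W=0, U=2, X=1, Y=0) weight 1/1764
  (Z=2, W=1, U=0, X=0, Y=1) weight 1/294
  (Z=2, W=1, U=0, X=1, Y=0) weight 1/882
  … 40 more
Group by X:
  weight(X=0) = 1/21
  weight(X=1) = 1/63
Total weight = 1/21 + 1/63 = 4/63
P(X=0 | obs) = 1/21 / 4/63 = 3/4
P(X=1 | obs) = 1/63 / 4/63 = 1/4

P(X=0) = 3/4, P(X=1) = 1/4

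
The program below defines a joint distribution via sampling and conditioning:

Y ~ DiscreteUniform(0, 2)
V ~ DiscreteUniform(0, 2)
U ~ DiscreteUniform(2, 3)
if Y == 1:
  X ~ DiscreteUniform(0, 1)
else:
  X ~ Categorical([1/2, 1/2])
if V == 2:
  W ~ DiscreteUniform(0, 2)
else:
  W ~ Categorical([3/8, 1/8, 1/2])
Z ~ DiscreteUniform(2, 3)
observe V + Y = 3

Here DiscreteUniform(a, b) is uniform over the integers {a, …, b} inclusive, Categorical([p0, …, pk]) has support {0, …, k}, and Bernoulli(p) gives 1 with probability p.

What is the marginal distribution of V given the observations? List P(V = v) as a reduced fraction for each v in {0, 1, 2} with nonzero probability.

P(V=1) = 1/2, P(V=2) = 1/2

Enumerate traces; 48 have nonzero weight after conditioning:
  (Y=1, V=2, U=2, X=0, W=0, Z=2) weight 1/216
  (Y=1, V=2, U=2, X=0, W=0, Z=3) weight 1/216
  (Y=1, V=2, U=2, X=0, W=1, Z=2) weight 1/216
  (Y=1, V=2, U=2, X=0, W=1, Z=3) weight 1/216
  (Y=1, V=2, U=2, X=0, W=2, Z=2) weight 1/216
  (Y=1, V=2, U=2, X=0, W=2, Z=3) weight 1/216
  (Y=1, V=2, U=2, X=1, W=0, Z=2) weight 1/216
  (Y=1, V=2, U=2, X=1, W=0, Z=3) weight 1/216
  (Y=2, V=1, U=2, X=0, W=0, Z=2) weight 1/192
  … 39 more
Group by V:
  weight(V=1) = 1/9
  weight(V=2) = 1/9
Total weight = 1/9 + 1/9 = 2/9
P(V=1 | obs) = 1/9 / 2/9 = 1/2
P(V=2 | obs) = 1/9 / 2/9 = 1/2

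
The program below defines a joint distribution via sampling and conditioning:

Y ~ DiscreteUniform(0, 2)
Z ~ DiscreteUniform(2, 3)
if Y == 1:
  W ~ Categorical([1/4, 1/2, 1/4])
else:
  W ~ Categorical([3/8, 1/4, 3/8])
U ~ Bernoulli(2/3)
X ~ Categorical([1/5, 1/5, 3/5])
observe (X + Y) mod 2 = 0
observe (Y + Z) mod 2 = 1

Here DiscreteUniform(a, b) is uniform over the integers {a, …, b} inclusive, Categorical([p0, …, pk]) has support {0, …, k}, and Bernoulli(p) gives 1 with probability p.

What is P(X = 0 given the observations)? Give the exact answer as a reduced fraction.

P(X = 0 | obs) = 2/9

Enumerate traces; 30 have nonzero weight after conditioning:
  (Y=0, Z=3, W=0, U=0, X=0) weight 1/240
  (Y=0, Z=3, W=0, U=0, X=2) weight 1/80
  (Y=0, Z=3, W=0, U=1, X=0) weight 1/120
  (Y=0, Z=3, W=0, U=1, X=2) weight 1/40
  (Y=0, Z=3, W=1, U=0, X=0) weight 1/360
  (Y=0, Z=3, W=1, U=0, X=2) weight 1/120
  (Y=0, Z=3, W=1, U=1, X=0) weight 1/180
  (Y=0, Z=3, W=1, U=1, X=2) weight 1/60
  (Y=1, Z=2, W=0, U=0, X=1) weight 1/360
  … 21 more
Group by X:
  weight(X=0) = 1/15
  weight(X=1) = 1/30
  weight(X=2) = 1/5
Total weight = 1/15 + 1/30 + 1/5 = 3/10
P(X=0 | obs) = 1/15 / 3/10 = 2/9
P(X=1 | obs) = 1/30 / 3/10 = 1/9
P(X=2 | obs) = 1/5 / 3/10 = 2/3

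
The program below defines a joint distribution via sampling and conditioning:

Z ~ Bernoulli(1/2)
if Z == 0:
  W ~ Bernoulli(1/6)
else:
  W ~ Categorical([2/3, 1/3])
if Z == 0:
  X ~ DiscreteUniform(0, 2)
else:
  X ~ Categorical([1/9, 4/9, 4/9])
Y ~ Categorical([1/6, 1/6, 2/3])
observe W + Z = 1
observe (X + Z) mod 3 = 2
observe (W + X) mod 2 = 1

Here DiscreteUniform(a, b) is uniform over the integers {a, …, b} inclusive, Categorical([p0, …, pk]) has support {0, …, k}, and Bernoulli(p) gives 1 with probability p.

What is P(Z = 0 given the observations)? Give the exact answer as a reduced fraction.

Enumerate traces; 6 have nonzero weight after conditioning:
  (Z=0, W=1, X=2, Y=0) weight 1/216
  (Z=0, W=1, X=2, Y=1) weight 1/216
  (Z=0, W=1, X=2, Y=2) weight 1/54
  (Z=1, W=0, X=1, Y=0) weight 2/81
  (Z=1, W=0, X=1, Y=1) weight 2/81
  (Z=1, W=0, X=1, Y=2) weight 8/81
Group by Z:
  weight(Z=0) = 1/36
  weight(Z=1) = 4/27
Total weight = 1/36 + 4/27 = 19/108
P(Z=0 | obs) = 1/36 / 19/108 = 3/19
P(Z=1 | obs) = 4/27 / 19/108 = 16/19

P(Z = 0 | obs) = 3/19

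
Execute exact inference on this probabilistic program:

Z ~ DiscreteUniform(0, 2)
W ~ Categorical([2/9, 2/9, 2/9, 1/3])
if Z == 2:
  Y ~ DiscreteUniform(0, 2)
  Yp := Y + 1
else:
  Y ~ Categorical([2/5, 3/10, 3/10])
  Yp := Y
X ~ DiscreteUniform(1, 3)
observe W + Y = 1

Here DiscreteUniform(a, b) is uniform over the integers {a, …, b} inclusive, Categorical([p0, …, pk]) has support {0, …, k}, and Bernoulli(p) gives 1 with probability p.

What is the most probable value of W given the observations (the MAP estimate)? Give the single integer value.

argmax_v P(W = v | obs) = 1

Enumerate traces; 18 have nonzero weight after conditioning:
  (Z=0, W=0, Y=1, X=1) weight 1/135
  (Z=0, W=0, Y=1, X=2) weight 1/135
  (Z=0, W=0, Y=1, X=3) weight 1/135
  (Z=0, W=1, Y=0, X=1) weight 4/405
  (Z=0, W=1, Y=0, X=2) weight 4/405
  (Z=0, W=1, Y=0, X=3) weight 4/405
  (Z=1, W=0, Y=1, X=1) weight 1/135
  (Z=1, W=0, Y=1, X=2) weight 1/135
  … 10 more
Group by W:
  weight(W=0) = 28/405
  weight(W=1) = 34/405
Total weight = 28/405 + 34/405 = 62/405
P(W=0 | obs) = 28/405 / 62/405 = 14/31
P(W=1 | obs) = 34/405 / 62/405 = 17/31
argmax = 1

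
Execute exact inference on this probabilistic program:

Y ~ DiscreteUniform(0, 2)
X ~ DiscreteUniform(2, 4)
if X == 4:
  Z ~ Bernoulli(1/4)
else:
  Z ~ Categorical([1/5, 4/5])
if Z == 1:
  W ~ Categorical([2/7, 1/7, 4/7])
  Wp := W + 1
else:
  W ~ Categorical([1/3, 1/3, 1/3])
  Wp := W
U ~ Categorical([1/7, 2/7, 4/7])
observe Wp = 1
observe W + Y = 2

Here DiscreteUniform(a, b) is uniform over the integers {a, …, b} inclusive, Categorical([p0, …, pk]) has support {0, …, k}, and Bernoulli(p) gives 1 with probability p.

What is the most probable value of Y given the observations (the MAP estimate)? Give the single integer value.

argmax_v P(Y = v | obs) = 2

Enumerate traces; 18 have nonzero weight after conditioning:
  (Y=1, X=2, Z=0, W=1, U=0) weight 1/945
  (Y=1, X=2, Z=0, W=1, U=1) weight 2/945
  (Y=1, X=2, Z=0, W=1, U=2) weight 4/945
  (Y=1, X=3, Z=0, W=1, U=0) weight 1/945
  (Y=1, X=3, Z=0, W=1, U=1) weight 2/945
  (Y=1, X=3, Z=0, W=1, U=2) weight 4/945
  (Y=1, X=4, Z=0, W=1, U=0) weight 1/252
  (Y=1, X=4, Z=0, W=1, U=1) weight 1/126
  (Y=2, X=2, Z=1, W=0, U=0) weight 8/2205
  … 9 more
Group by Y:
  weight(Y=1) = 23/540
  weight(Y=2) = 37/630
Total weight = 23/540 + 37/630 = 383/3780
P(Y=1 | obs) = 23/540 / 383/3780 = 161/383
P(Y=2 | obs) = 37/630 / 383/3780 = 222/383
argmax = 2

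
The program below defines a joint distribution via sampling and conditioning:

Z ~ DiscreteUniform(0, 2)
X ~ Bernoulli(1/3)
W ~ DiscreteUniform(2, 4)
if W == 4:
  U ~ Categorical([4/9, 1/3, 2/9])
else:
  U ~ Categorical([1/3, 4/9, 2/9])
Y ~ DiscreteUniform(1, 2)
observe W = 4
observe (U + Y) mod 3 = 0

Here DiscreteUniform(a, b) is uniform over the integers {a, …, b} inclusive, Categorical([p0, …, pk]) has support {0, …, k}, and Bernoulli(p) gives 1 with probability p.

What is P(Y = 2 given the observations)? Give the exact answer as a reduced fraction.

P(Y = 2 | obs) = 3/5

Enumerate traces; 12 have nonzero weight after conditioning:
  (Z=0, X=0, W=4, U=1, Y=2) weight 1/81
  (Z=0, X=0, W=4, U=2, Y=1) weight 2/243
  (Z=0, X=1, W=4, U=1, Y=2) weight 1/162
  (Z=0, X=1, W=4, U=2, Y=1) weight 1/243
  (Z=1, X=0, W=4, U=1, Y=2) weight 1/81
  (Z=1, X=0, W=4, U=2, Y=1) weight 2/243
  (Z=1, X=1, W=4, U=1, Y=2) weight 1/162
  (Z=1, X=1, W=4, U=2, Y=1) weight 1/243
  … 4 more
Group by Y:
  weight(Y=1) = 1/27
  weight(Y=2) = 1/18
Total weight = 1/27 + 1/18 = 5/54
P(Y=1 | obs) = 1/27 / 5/54 = 2/5
P(Y=2 | obs) = 1/18 / 5/54 = 3/5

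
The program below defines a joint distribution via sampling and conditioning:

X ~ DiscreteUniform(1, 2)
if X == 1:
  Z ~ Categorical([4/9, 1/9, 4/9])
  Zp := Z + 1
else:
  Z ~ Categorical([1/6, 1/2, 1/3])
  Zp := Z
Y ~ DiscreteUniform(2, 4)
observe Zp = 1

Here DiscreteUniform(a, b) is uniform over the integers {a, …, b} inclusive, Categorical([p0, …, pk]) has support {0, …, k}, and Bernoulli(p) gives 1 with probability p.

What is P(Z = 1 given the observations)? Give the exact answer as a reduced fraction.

Enumerate traces; 6 have nonzero weight after conditioning:
  (X=1, Z=0, Y=2) weight 2/27
  (X=1, Z=0, Y=3) weight 2/27
  (X=1, Z=0, Y=4) weight 2/27
  (X=2, Z=1, Y=2) weight 1/12
  (X=2, Z=1, Y=3) weight 1/12
  (X=2, Z=1, Y=4) weight 1/12
Group by Z:
  weight(Z=0) = 2/9
  weight(Z=1) = 1/4
Total weight = 2/9 + 1/4 = 17/36
P(Z=0 | obs) = 2/9 / 17/36 = 8/17
P(Z=1 | obs) = 1/4 / 17/36 = 9/17

P(Z = 1 | obs) = 9/17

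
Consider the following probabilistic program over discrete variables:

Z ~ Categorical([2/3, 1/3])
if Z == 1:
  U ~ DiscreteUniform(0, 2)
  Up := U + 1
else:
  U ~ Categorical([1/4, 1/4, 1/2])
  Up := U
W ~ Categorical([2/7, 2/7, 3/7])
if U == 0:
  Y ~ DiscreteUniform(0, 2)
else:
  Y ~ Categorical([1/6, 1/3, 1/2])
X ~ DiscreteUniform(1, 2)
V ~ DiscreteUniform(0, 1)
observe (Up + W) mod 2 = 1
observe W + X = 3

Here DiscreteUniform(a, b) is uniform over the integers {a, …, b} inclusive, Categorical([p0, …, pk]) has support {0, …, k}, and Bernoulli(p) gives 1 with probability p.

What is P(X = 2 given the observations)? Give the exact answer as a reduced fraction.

Enumerate traces; 36 have nonzero weight after conditioning:
  (Z=0, U=0, W=1, Y=0, X=2, V=0) weight 1/252
  (Z=0, U=0, W=1, Y=0, X=2, V=1) weight 1/252
  (Z=0, U=0, W=1, Y=1, X=2, V=0) weight 1/252
  (Z=0, U=0, W=1, Y=1, X=2, V=1) weight 1/252
  (Z=0, U=0, W=1, Y=2, X=2, V=0) weight 1/252
  (Z=0, U=0, W=1, Y=2, X=2, V=1) weight 1/252
  (Z=0, U=1, W=2, Y=0, X=1, V=0) weight 1/336
  (Z=0, U=1, W=2, Y=0, X=1, V=1) weight 1/336
  … 28 more
Group by X:
  weight(X=1) = 1/12
  weight(X=2) = 11/126
Total weight = 1/12 + 11/126 = 43/252
P(X=1 | obs) = 1/12 / 43/252 = 21/43
P(X=2 | obs) = 11/126 / 43/252 = 22/43

P(X = 2 | obs) = 22/43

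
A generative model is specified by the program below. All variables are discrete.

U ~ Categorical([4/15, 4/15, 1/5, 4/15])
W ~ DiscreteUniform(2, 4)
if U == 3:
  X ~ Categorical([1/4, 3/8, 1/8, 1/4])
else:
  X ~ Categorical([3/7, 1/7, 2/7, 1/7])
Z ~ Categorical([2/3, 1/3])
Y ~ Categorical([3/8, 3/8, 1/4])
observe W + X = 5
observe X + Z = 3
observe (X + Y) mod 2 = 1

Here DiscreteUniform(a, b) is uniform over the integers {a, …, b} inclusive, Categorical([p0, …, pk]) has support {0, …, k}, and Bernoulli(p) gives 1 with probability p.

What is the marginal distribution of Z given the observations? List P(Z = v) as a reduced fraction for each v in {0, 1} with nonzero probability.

P(Z=0) = 40/57, P(Z=1) = 17/57

Enumerate traces; 12 have nonzero weight after conditioning:
  (U=0, W=2, X=3, Z=0, Y=0) weight 1/315
  (U=0, W=2, X=3, Z=0, Y=2) weight 2/945
  (U=0, W=3, X=2, Z=1, Y=1) weight 1/315
  (U=1, W=2, X=3, Z=0, Y=0) weight 1/315
  (U=1, W=2, X=3, Z=0, Y=2) weight 2/945
  (U=1, W=3, X=2, Z=1, Y=1) weight 1/315
  (U=2, W=2, X=3, Z=0, Y=0) weight 1/420
  (U=2, W=2, X=3, Z=0, Y=2) weight 1/630
  … 4 more
Group by Z:
  weight(Z=0) = 1/42
  weight(Z=1) = 17/1680
Total weight = 1/42 + 17/1680 = 19/560
P(Z=0 | obs) = 1/42 / 19/560 = 40/57
P(Z=1 | obs) = 17/1680 / 19/560 = 17/57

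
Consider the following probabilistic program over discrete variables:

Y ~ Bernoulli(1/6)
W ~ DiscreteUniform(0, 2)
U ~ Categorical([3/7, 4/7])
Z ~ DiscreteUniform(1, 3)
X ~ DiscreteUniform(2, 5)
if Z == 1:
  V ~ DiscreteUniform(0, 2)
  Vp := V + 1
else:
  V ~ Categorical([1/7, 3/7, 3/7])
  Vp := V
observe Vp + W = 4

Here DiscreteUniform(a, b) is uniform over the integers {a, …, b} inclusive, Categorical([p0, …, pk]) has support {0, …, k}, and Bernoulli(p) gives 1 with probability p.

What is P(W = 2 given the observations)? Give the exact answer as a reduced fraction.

P(W = 2 | obs) = 25/32

Enumerate traces; 64 have nonzero weight after conditioning:
  (Y=0, W=1, U=0, Z=1, X=2, V=2) weight 5/1512
  (Y=0, W=1, U=0, Z=1, X=3, V=2) weight 5/1512
  (Y=0, W=1, U=0, Z=1, X=4, V=2) weight 5/1512
  (Y=0, W=1, U=0, Z=1, X=5, V=2) weight 5/1512
  (Y=0, W=1, U=1, Z=1, X=2, V=2) weight 5/1134
  (Y=0, W=1, U=1, Z=1, X=3, V=2) weight 5/1134
  (Y=0, W=1, U=1, Z=1, X=4, V=2) weight 5/1134
  (Y=0, W=1, U=1, Z=1, X=5, V=2) weight 5/1134
  (Y=0, W=2, U=0, Z=1, X=2, V=1) weight 5/1512
  … 55 more
Group by W:
  weight(W=1) = 1/27
  weight(W=2) = 25/189
Total weight = 1/27 + 25/189 = 32/189
P(W=1 | obs) = 1/27 / 32/189 = 7/32
P(W=2 | obs) = 25/189 / 32/189 = 25/32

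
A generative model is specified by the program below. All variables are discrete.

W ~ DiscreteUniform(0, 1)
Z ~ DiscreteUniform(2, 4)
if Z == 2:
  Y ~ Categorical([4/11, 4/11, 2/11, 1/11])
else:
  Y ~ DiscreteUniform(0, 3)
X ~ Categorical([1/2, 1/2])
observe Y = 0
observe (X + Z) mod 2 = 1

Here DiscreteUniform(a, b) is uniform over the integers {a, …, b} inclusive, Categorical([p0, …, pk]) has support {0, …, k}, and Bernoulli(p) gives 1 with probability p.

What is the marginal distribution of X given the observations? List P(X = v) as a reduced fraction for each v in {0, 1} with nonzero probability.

P(X=0) = 11/38, P(X=1) = 27/38

Enumerate traces; 6 have nonzero weight after conditioning:
  (W=0, Z=2, Y=0, X=1) weight 1/33
  (W=0, Z=3, Y=0, X=0) weight 1/48
  (W=0, Z=4, Y=0, X=1) weight 1/48
  (W=1, Z=2, Y=0, X=1) weight 1/33
  (W=1, Z=3, Y=0, X=0) weight 1/48
  (W=1, Z=4, Y=0, X=1) weight 1/48
Group by X:
  weight(X=0) = 1/24
  weight(X=1) = 9/88
Total weight = 1/24 + 9/88 = 19/132
P(X=0 | obs) = 1/24 / 19/132 = 11/38
P(X=1 | obs) = 9/88 / 19/132 = 27/38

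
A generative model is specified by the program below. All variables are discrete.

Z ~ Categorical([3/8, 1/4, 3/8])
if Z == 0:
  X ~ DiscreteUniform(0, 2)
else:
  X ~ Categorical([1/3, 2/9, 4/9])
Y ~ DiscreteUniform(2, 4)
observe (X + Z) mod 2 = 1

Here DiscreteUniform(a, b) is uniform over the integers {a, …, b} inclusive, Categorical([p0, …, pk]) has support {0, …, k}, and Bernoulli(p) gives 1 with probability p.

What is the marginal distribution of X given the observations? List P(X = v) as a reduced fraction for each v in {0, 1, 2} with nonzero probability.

Enumerate traces; 12 have nonzero weight after conditioning:
  (Z=0, X=1, Y=2) weight 1/24
  (Z=0, X=1, Y=3) weight 1/24
  (Z=0, X=1, Y=4) weight 1/24
  (Z=1, X=0, Y=2) weight 1/36
  (Z=1, X=0, Y=3) weight 1/36
  (Z=1, X=0, Y=4) weight 1/36
  (Z=1, X=2, Y=2) weight 1/27
  (Z=1, X=2, Y=3) weight 1/27
  … 4 more
Group by X:
  weight(X=0) = 1/12
  weight(X=1) = 5/24
  weight(X=2) = 1/9
Total weight = 1/12 + 5/24 + 1/9 = 29/72
P(X=0 | obs) = 1/12 / 29/72 = 6/29
P(X=1 | obs) = 5/24 / 29/72 = 15/29
P(X=2 | obs) = 1/9 / 29/72 = 8/29

P(X=0) = 6/29, P(X=1) = 15/29, P(X=2) = 8/29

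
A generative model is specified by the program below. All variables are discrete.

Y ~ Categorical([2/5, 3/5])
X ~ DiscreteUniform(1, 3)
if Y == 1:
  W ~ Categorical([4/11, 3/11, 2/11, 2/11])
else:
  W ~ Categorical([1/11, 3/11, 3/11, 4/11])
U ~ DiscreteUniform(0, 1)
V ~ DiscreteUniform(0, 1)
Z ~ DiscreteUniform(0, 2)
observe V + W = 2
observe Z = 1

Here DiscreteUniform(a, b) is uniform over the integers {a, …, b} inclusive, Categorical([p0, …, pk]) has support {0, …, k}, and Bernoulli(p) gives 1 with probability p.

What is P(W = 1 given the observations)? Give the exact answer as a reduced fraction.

P(W = 1 | obs) = 5/9

Enumerate traces; 24 have nonzero weight after conditioning:
  (Y=0, X=1, W=1, U=0, V=1, Z=1) weight 1/330
  (Y=0, X=1, W=1, U=1, V=1, Z=1) weight 1/330
  (Y=0, X=1, W=2, U=0, V=0, Z=1) weight 1/330
  (Y=0, X=1, W=2, U=1, V=0, Z=1) weight 1/330
  (Y=0, X=2, W=1, U=0, V=1, Z=1) weight 1/330
  (Y=0, X=2, W=1, U=1, V=1, Z=1) weight 1/330
  (Y=0, X=2, W=2, U=0, V=0, Z=1) weight 1/330
  (Y=0, X=2, W=2, U=1, V=0, Z=1) weight 1/330
  … 16 more
Group by W:
  weight(W=1) = 1/22
  weight(W=2) = 2/55
Total weight = 1/22 + 2/55 = 9/110
P(W=1 | obs) = 1/22 / 9/110 = 5/9
P(W=2 | obs) = 2/55 / 9/110 = 4/9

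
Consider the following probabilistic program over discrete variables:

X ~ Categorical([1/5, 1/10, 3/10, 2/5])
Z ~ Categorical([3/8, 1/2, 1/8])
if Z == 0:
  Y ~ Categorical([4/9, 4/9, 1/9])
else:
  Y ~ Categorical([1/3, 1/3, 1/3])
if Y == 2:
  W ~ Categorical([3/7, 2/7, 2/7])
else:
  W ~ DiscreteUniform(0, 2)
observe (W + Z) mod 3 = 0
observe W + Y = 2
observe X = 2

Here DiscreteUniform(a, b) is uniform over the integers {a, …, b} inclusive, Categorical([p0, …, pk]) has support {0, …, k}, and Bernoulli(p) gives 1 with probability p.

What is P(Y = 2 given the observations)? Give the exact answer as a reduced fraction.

Enumerate traces; 3 have nonzero weight after conditioning:
  (X=2, Z=0, Y=2, W=0) weight 3/560
  (X=2, Z=1, Y=0, W=2) weight 1/60
  (X=2, Z=2, Y=1, W=1) weight 1/240
Group by Y:
  weight(Y=0) = 1/60
  weight(Y=1) = 1/240
  weight(Y=2) = 3/560
Total weight = 1/60 + 1/240 + 3/560 = 11/420
P(Y=0 | obs) = 1/60 / 11/420 = 7/11
P(Y=1 | obs) = 1/240 / 11/420 = 7/44
P(Y=2 | obs) = 3/560 / 11/420 = 9/44

P(Y = 2 | obs) = 9/44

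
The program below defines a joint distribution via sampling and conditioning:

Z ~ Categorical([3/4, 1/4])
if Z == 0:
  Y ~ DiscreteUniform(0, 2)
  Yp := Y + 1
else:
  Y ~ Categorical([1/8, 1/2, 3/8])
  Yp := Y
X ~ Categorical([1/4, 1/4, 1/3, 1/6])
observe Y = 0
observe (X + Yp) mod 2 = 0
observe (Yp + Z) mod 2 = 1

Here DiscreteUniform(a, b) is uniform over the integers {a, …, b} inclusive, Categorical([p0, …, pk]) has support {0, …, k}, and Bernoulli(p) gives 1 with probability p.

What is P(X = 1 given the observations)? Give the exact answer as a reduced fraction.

P(X = 1 | obs) = 24/47

Enumerate traces; 4 have nonzero weight after conditioning:
  (Z=0, Y=0, X=1) weight 1/16
  (Z=0, Y=0, X=3) weight 1/24
  (Z=1, Y=0, X=0) weight 1/128
  (Z=1, Y=0, X=2) weight 1/96
Group by X:
  weight(X=0) = 1/128
  weight(X=1) = 1/16
  weight(X=2) = 1/96
  weight(X=3) = 1/24
Total weight = 1/128 + 1/16 + 1/96 + 1/24 = 47/384
P(X=0 | obs) = 1/128 / 47/384 = 3/47
P(X=1 | obs) = 1/16 / 47/384 = 24/47
P(X=2 | obs) = 1/96 / 47/384 = 4/47
P(X=3 | obs) = 1/24 / 47/384 = 16/47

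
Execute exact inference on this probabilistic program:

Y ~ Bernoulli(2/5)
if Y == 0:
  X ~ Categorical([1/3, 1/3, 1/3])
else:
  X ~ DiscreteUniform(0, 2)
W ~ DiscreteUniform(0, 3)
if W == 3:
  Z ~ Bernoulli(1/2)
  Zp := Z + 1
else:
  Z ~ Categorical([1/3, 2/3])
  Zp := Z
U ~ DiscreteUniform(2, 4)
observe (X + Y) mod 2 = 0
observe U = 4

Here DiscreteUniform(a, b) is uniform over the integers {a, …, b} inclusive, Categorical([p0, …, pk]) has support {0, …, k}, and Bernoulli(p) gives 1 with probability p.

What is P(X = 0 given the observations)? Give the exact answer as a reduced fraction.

P(X = 0 | obs) = 3/8

Enumerate traces; 24 have nonzero weight after conditioning:
  (Y=0, X=0, W=0, Z=0, U=4) weight 1/180
  (Y=0, X=0, W=0, Z=1, U=4) weight 1/90
  (Y=0, X=0, W=1, Z=0, U=4) weight 1/180
  (Y=0, X=0, W=1, Z=1, U=4) weight 1/90
  (Y=0, X=0, W=2, Z=0, U=4) weight 1/180
  (Y=0, X=0, W=2, Z=1, U=4) weight 1/90
  (Y=0, X=0, W=3, Z=0, U=4) weight 1/120
  (Y=0, X=0, W=3, Z=1, U=4) weight 1/120
  (Y=0, X=2, W=0, Z=0, U=4) weight 1/180
  (Y=1, X=1, W=0, Z=0, U=4) weight 1/270
  … 14 more
Group by X:
  weight(X=0) = 1/15
  weight(X=1) = 2/45
  weight(X=2) = 1/15
Total weight = 1/15 + 2/45 + 1/15 = 8/45
P(X=0 | obs) = 1/15 / 8/45 = 3/8
P(X=1 | obs) = 2/45 / 8/45 = 1/4
P(X=2 | obs) = 1/15 / 8/45 = 3/8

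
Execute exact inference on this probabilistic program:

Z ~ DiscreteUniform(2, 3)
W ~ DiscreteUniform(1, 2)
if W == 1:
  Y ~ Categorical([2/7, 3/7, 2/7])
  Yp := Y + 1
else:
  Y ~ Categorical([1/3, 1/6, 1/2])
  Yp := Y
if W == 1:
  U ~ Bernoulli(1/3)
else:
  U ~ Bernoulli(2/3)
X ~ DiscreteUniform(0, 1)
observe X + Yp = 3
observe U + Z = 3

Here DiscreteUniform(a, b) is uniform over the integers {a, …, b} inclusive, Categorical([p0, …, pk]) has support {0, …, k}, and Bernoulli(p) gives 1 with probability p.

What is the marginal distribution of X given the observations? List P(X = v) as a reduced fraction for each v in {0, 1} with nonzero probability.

Enumerate traces; 6 have nonzero weight after conditioning:
  (Z=2, W=1, Y=1, U=1, X=1) weight 1/56
  (Z=2, W=1, Y=2, U=1, X=0) weight 1/84
  (Z=2, W=2, Y=2, U=1, X=1) weight 1/24
  (Z=3, W=1, Y=1, U=0, X=1) weight 1/28
  (Z=3, W=1, Y=2, U=0, X=0) weight 1/42
  (Z=3, W=2, Y=2, U=0, X=1) weight 1/48
Group by X:
  weight(X=0) = 1/28
  weight(X=1) = 13/112
Total weight = 1/28 + 13/112 = 17/112
P(X=0 | obs) = 1/28 / 17/112 = 4/17
P(X=1 | obs) = 13/112 / 17/112 = 13/17

P(X=0) = 4/17, P(X=1) = 13/17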